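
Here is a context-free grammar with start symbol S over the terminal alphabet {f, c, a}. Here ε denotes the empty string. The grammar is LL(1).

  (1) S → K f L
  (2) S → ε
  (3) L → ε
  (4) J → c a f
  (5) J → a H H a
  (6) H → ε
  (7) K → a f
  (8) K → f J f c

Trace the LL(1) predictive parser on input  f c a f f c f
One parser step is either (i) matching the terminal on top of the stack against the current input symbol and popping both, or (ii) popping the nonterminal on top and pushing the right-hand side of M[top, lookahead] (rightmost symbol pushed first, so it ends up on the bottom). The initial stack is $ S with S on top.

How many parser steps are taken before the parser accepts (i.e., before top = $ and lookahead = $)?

11

      Stack            Input            Action
   1  $ S              f c a f f c f $  expand S → K f L
   2  $ L f K          f c a f f c f $  expand K → f J f c
   3  $ L f c f J f    f c a f f c f $  match f
   4  $ L f c f J      c a f f c f $    expand J → c a f
   5  $ L f c f f a c  c a f f c f $    match c
   6  $ L f c f f a    a f f c f $      match a
   7  $ L f c f f      f f c f $        match f
   8  $ L f c f        f c f $          match f
   9  $ L f c          c f $            match c
  10  $ L f            f $              match f
  11  $ L              $                expand L → ε
Accept reached after 11 steps.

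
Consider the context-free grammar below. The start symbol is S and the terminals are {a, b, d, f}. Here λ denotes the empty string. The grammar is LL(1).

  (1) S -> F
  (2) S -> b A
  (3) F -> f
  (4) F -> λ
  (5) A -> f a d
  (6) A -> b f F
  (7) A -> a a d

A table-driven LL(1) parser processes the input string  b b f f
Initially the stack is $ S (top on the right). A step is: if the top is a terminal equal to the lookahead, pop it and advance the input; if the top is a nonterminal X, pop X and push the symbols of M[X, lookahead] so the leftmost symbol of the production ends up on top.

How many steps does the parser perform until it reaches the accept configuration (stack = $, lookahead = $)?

7

     Stack    Input      Action
  1  $ S      b b f f $  expand S -> b A
  2  $ A b    b b f f $  match b
  3  $ A      b f f $    expand A -> b f F
  4  $ F f b  b f f $    match b
  5  $ F f    f f $      match f
  6  $ F      f $        expand F -> f
  7  $ f      f $        match f
Accept reached after 7 steps.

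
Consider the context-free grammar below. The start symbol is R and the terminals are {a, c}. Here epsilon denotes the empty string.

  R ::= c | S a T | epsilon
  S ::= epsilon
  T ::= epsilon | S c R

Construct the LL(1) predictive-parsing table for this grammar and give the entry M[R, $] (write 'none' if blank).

R ::= epsilon

FIRST(S): from S::=epsilon we get {epsilon}. So FIRST(S) = {epsilon}.
FIRST(R): from R::=c we get {c}; from R::=S a T we get {a}; from R::=epsilon we get {epsilon}. So FIRST(R) = {epsilon, a, c}.
FIRST(T): from T::=epsilon we get {epsilon}; from T::=S c R we get {c}. So FIRST(T) = {epsilon, c}.
FOLLOW(R) includes $ since R is the start symbol.
FOLLOW(R): in T::=S c R, the suffix after R is empty, so FOLLOW(R) ⊇ FOLLOW(T) = {$}. Thus FOLLOW(R) = {$}.
FOLLOW(T): in R::=S a T, the suffix after T is empty, so FOLLOW(T) ⊇ FOLLOW(R) = {$}. Thus FOLLOW(T) = {$}.
For R ::= c: FIRST(c) = {c}, so it goes in M[R, t] for t ∈ {c}.
For R ::= S a T: FIRST(S a T) = {a}, so it goes in M[R, t] for t ∈ {a}.
For R ::= epsilon: FIRST(epsilon) = {epsilon}, so it goes in M[R, t] for t ∈ {}; since epsilon ∈ FIRST, also for every t ∈ FOLLOW(R) = {$}.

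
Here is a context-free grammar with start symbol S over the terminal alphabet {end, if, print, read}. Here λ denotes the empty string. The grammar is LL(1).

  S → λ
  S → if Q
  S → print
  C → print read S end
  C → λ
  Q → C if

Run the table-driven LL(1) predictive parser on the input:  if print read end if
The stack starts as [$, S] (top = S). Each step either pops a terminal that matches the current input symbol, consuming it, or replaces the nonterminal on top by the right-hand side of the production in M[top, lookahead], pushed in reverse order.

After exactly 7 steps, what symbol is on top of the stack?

step 1: stack=$ S  input=if print read end if $  — expand S → if Q
step 2: stack=$ Q if  input=if print read end if $  — match if
step 3: stack=$ Q  input=print read end if $  — expand Q → C if
step 4: stack=$ if C  input=print read end if $  — expand C → print read S end
step 5: stack=$ if end S read print  input=print read end if $  — match print
step 6: stack=$ if end S read  input=read end if $  — match read
step 7: stack=$ if end S  input=end if $  — expand S → λ
Stack after step 7: $ if end (top = end).

end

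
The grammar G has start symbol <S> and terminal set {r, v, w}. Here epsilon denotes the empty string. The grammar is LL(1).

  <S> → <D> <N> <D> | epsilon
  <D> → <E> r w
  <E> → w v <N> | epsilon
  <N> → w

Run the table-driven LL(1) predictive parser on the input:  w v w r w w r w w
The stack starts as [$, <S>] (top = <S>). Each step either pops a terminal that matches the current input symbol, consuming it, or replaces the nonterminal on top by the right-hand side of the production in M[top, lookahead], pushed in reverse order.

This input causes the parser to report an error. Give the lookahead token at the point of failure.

step 1: stack=$ <S>  input=w v w r w w r w w $  — expand <S> → <D> <N> <D>
step 2: stack=$ <D> <N> <D>  input=w v w r w w r w w $  — expand <D> → <E> r w
step 3: stack=$ <D> <N> w r <E>  input=w v w r w w r w w $  — expand <E> → w v <N>
step 4: stack=$ <D> <N> w r <N> v w  input=w v w r w w r w w $  — match w
step 5: stack=$ <D> <N> w r <N> v  input=v w r w w r w w $  — match v
step 6: stack=$ <D> <N> w r <N>  input=w r w w r w w $  — expand <N> → w
step 7: stack=$ <D> <N> w r w  input=w r w w r w w $  — match w
step 8: stack=$ <D> <N> w r  input=r w w r w w $  — match r
step 9: stack=$ <D> <N> w  input=w w r w w $  — match w
step 10: stack=$ <D> <N>  input=w r w w $  — expand <N> → w
step 11: stack=$ <D> w  input=w r w w $  — match w
step 12: stack=$ <D>  input=r w w $  — expand <D> → <E> r w
step 13: stack=$ w r <E>  input=r w w $  — expand <E> → epsilon
step 14: stack=$ w r  input=r w w $  — match r
step 15: stack=$ w  input=w w $  — match w
step 16: stack=$  input=w $  — error: stack empty but input remains

w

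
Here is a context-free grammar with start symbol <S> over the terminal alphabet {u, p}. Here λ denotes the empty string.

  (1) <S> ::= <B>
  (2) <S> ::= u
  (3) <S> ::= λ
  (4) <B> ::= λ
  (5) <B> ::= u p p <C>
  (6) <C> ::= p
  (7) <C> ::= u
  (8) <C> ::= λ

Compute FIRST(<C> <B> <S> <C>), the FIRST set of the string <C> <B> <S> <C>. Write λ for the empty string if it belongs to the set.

{λ, p, u}

FIRST(<B>) = {λ, u}
FIRST(<C>) = {λ, p, u}
FIRST(<S>) = {λ, u}  (via <B>)
FIRST(<C> <B> <S> <C>): take FIRST of each symbol in turn, carrying on past any symbol whose FIRST contains λ; result {λ, p, u}.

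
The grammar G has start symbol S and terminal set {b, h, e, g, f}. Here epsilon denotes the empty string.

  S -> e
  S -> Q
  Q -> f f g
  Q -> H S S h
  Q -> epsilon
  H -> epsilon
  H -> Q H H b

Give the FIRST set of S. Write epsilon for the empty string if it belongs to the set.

{epsilon, b, e, f, h}

FIRST(S): from S->e we get {e}; from S->Q we get {epsilon, b, e, f, h}. So FIRST(S) = {epsilon, b, e, f, h}.
FIRST(Q): from Q->f f g we get {f}; from Q->H S S h we get {b, e, f, h}; from Q->epsilon we get {epsilon}. So FIRST(Q) = {epsilon, b, e, f, h}.
FIRST(H): from H->epsilon we get {epsilon}; from H->Q H H b we get {b, e, f, h}. So FIRST(H) = {epsilon, b, e, f, h}.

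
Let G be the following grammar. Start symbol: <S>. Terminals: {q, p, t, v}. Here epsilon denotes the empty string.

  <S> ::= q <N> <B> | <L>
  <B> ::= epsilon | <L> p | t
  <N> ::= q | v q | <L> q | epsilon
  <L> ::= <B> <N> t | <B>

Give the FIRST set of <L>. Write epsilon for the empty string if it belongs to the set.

FIRST(<S>) = {epsilon, p, q, t, v}  (via <L>)
FIRST(<B>) = {epsilon, p, q, t, v}  (via <L> p)
FIRST(<N>) = {epsilon, p, q, t, v}  (via <L> q)
FIRST(<L>) = {epsilon, p, q, t, v}  (via <B> <N> t, <B>)

{epsilon, p, q, t, v}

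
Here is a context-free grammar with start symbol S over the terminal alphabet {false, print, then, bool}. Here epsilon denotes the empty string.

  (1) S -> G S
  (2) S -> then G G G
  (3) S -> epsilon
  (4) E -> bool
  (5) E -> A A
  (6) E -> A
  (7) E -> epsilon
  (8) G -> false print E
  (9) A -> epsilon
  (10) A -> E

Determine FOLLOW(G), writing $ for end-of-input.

FIRST(G) = {false}
FIRST(S) = {epsilon, false, then}  (via G S)
FIRST(E) = {epsilon, bool}  (via A A, A)
FIRST(A) = {epsilon, bool}  (via E)
FOLLOW(S) includes $ since S is the start symbol.
FOLLOW(S): in S->G S, the suffix after S is empty (adds nothing new). Thus FOLLOW(S) = {$}.
FOLLOW(G): in S->G S, G is followed by S with FIRST {epsilon, false, then}; in S->G S, the suffix after G is nullable, so FOLLOW(G) ⊇ FOLLOW(S) = {$}; in S->then G G G (occurrence 1), G is followed by G G with FIRST {false}; in S->then G G G (occurrence 2), G is followed by G with FIRST {false}; in S->then G G G (occurrence 3), the suffix after G is empty, so FOLLOW(G) ⊇ FOLLOW(S) = {$}. Thus FOLLOW(G) = {$, false, then}.
FOLLOW(E): in G->false print E, the suffix after E is empty, so FOLLOW(E) ⊇ FOLLOW(G) = {$, false, then}; in A->E, the suffix after E is empty, so FOLLOW(E) ⊇ FOLLOW(A) = {$, bool, false, then}. Thus FOLLOW(E) = {$, bool, false, then}.
FOLLOW(A): in E->A A (occurrence 1), A is followed by A with FIRST {epsilon, bool}; in E->A A (occurrence 1), the suffix after A is nullable, so FOLLOW(A) ⊇ FOLLOW(E) = {$, bool, false, then}; in E->A A (occurrence 2), the suffix after A is empty, so FOLLOW(A) ⊇ FOLLOW(E) = {$, bool, false, then}; in E->A, the suffix after A is empty, so FOLLOW(A) ⊇ FOLLOW(E) = {$, bool, false, then}. Thus FOLLOW(A) = {$, bool, false, then}.

{$, false, then}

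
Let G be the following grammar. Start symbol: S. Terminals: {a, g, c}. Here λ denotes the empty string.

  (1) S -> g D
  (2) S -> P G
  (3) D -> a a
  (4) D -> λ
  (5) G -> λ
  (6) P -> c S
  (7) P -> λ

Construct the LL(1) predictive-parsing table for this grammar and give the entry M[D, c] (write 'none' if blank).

FIRST(D): from D->a a we get {a}; from D->λ we get {λ}. So FIRST(D) = {λ, a}.
FIRST(G): from G->λ we get {λ}. So FIRST(G) = {λ}.
FIRST(P): from P->c S we get {c}; from P->λ we get {λ}. So FIRST(P) = {λ, c}.
FIRST(S): from S->g D we get {g}; from S->P G we get {λ, c}. So FIRST(S) = {λ, c, g}.
FOLLOW(S) includes $ since S is the start symbol.
FOLLOW(S): in P->c S, the suffix after S is empty, so FOLLOW(S) ⊇ FOLLOW(P) = {$}. Thus FOLLOW(S) = {$}.
FOLLOW(D): in S->g D, the suffix after D is empty, so FOLLOW(D) ⊇ FOLLOW(S) = {$}. Thus FOLLOW(D) = {$}.
For D -> a a: FIRST(a a) = {a}, so it goes in M[D, t] for t ∈ {a}.
For D -> λ: FIRST(λ) = {λ}, so it goes in M[D, t] for t ∈ {}; since λ ∈ FIRST, also for every t ∈ FOLLOW(D) = {$}.
None of these place a production in M[D, c].

none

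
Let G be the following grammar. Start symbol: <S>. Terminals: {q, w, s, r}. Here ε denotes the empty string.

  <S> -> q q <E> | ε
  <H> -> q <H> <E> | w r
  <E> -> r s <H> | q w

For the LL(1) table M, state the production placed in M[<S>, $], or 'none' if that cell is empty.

<S> -> ε

FIRST(<S>) = {ε, q}
FIRST(<H>) = {q, w}
FIRST(<E>) = {q, r}
FOLLOW(<S>) includes $ since <S> is the start symbol.
FOLLOW(<S>): <S> appears on no right-hand side. Thus FOLLOW(<S>) = {$}.
For <S> -> q q <E>: FIRST(q q <E>) = {q}, so it goes in M[<S>, t] for t ∈ {q}.
For <S> -> ε: FIRST(ε) = {ε}, so it goes in M[<S>, t] for t ∈ {}; since ε ∈ FIRST, also for every t ∈ FOLLOW(<S>) = {$}.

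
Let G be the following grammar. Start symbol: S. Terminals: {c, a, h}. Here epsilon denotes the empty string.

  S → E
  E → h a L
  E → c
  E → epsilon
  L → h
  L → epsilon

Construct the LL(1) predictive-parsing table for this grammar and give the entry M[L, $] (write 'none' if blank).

L → epsilon

FIRST(E) = {epsilon, c, h}
FIRST(L) = {epsilon, h}
FIRST(S) = {epsilon, c, h}  (via E)
FOLLOW(S) includes $ since S is the start symbol.
FOLLOW(E): in S→E, the suffix after E is empty, so FOLLOW(E) ⊇ FOLLOW(S) = {$}. Thus FOLLOW(E) = {$}.
FOLLOW(L): in E→h a L, the suffix after L is empty, so FOLLOW(L) ⊇ FOLLOW(E) = {$}. Thus FOLLOW(L) = {$}.
For L → h: FIRST(h) = {h}, so it goes in M[L, t] for t ∈ {h}.
For L → epsilon: FIRST(epsilon) = {epsilon}, so it goes in M[L, t] for t ∈ {}; since epsilon ∈ FIRST, also for every t ∈ FOLLOW(L) = {$}.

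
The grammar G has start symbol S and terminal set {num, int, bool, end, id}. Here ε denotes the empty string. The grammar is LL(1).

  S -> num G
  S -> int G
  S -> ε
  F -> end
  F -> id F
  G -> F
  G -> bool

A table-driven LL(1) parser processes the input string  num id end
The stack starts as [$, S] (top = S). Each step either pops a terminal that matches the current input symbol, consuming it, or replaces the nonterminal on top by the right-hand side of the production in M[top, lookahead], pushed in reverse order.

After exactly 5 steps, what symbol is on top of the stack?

F

     Stack    Input         Action
  1  $ S      num id end $  expand S -> num G
  2  $ G num  num id end $  match num
  3  $ G      id end $      expand G -> F
  4  $ F      id end $      expand F -> id F
  5  $ F id   id end $      match id
Stack after step 5: $ F (top = F).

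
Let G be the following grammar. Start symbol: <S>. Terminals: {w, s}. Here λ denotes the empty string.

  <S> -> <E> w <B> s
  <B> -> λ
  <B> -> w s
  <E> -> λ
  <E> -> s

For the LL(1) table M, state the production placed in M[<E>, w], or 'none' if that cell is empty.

<E> -> λ

FIRST(<B>) = {λ, w}
FIRST(<E>) = {λ, s}
FIRST(<S>) = {s, w}  (via <E> w <B> s)
FOLLOW(<S>) includes $ since <S> is the start symbol.
FOLLOW(<E>): in <S>-><E> w <B> s, <E> is followed by w <B> s with FIRST {w}. Thus FOLLOW(<E>) = {w}.
For <E> -> λ: FIRST(λ) = {λ}, so it goes in M[<E>, t] for t ∈ {}; since λ ∈ FIRST, also for every t ∈ FOLLOW(<E>) = {w}.
For <E> -> s: FIRST(s) = {s}, so it goes in M[<E>, t] for t ∈ {s}.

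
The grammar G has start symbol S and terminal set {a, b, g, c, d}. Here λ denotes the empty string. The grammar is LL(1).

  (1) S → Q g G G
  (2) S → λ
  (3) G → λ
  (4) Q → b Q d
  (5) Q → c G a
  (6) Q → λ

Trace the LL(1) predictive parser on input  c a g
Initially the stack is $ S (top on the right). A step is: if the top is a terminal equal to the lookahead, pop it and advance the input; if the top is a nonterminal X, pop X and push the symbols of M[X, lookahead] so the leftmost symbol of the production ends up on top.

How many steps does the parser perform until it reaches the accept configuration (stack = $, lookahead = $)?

     Stack          Input    Action
  1  $ S            c a g $  expand S → Q g G G
  2  $ G G g Q      c a g $  expand Q → c G a
  3  $ G G g a G c  c a g $  match c
  4  $ G G g a G    a g $    expand G → λ
  5  $ G G g a      a g $    match a
  6  $ G G g        g $      match g
  7  $ G G          $        expand G → λ
  8  $ G            $        expand G → λ
Accept reached after 8 steps.

8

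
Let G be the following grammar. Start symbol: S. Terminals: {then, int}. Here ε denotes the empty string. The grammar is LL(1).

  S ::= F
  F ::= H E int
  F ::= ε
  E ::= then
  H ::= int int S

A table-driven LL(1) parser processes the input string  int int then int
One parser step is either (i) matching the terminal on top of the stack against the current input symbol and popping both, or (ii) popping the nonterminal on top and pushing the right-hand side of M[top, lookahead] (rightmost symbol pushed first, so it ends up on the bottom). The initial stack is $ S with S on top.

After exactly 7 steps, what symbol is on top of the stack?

E

     Stack              Input               Action
  1  $ S                int int then int $  expand S ::= F
  2  $ F                int int then int $  expand F ::= H E int
  3  $ int E H          int int then int $  expand H ::= int int S
  4  $ int E S int int  int int then int $  match int
  5  $ int E S int      int then int $      match int
  6  $ int E S          then int $          expand S ::= F
  7  $ int E F          then int $          expand F ::= ε
Stack after step 7: $ int E (top = E).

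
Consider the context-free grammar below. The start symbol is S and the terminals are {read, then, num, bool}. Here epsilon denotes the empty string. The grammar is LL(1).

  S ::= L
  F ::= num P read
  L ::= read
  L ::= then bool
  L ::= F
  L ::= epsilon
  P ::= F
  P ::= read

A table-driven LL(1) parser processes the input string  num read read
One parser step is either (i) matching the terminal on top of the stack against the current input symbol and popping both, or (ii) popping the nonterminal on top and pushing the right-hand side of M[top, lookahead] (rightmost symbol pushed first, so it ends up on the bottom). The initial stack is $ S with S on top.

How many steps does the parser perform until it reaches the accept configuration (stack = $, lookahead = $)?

7

step 1: stack=$ S  input=num read read $  — expand S ::= L
step 2: stack=$ L  input=num read read $  — expand L ::= F
step 3: stack=$ F  input=num read read $  — expand F ::= num P read
step 4: stack=$ read P num  input=num read read $  — match num
step 5: stack=$ read P  input=read read $  — expand P ::= read
step 6: stack=$ read read  input=read read $  — match read
step 7: stack=$ read  input=read $  — match read
Accept reached after 7 steps.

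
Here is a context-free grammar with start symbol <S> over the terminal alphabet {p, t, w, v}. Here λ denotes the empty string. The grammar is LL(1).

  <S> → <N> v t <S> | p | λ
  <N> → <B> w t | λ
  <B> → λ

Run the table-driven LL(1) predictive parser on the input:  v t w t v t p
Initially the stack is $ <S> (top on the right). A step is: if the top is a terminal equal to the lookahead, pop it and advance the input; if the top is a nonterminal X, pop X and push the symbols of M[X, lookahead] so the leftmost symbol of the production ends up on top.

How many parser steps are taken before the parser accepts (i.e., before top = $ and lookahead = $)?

13

      Stack              Input            Action
   1  $ <S>              v t w t v t p $  expand <S> → <N> v t <S>
   2  $ <S> t v <N>      v t w t v t p $  expand <N> → λ
   3  $ <S> t v          v t w t v t p $  match v
   4  $ <S> t            t w t v t p $    match t
   5  $ <S>              w t v t p $      expand <S> → <N> v t <S>
   6  $ <S> t v <N>      w t v t p $      expand <N> → <B> w t
   7  $ <S> t v t w <B>  w t v t p $      expand <B> → λ
   8  $ <S> t v t w      w t v t p $      match w
   9  $ <S> t v t        t v t p $        match t
  10  $ <S> t v          v t p $          match v
  11  $ <S> t            t p $            match t
  12  $ <S>              p $              expand <S> → p
  13  $ p                p $              match p
Accept reached after 13 steps.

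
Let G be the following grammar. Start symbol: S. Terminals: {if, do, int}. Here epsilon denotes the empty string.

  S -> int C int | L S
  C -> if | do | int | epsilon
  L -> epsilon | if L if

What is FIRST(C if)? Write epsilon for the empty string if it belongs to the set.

{do, if, int}

FIRST(C) = {epsilon, do, if, int}
FIRST(L) = {epsilon, if}
FIRST(S) = {if, int}  (via L S)
FIRST(C if): take FIRST of each symbol in turn, carrying on past any symbol whose FIRST contains epsilon; result {do, if, int}.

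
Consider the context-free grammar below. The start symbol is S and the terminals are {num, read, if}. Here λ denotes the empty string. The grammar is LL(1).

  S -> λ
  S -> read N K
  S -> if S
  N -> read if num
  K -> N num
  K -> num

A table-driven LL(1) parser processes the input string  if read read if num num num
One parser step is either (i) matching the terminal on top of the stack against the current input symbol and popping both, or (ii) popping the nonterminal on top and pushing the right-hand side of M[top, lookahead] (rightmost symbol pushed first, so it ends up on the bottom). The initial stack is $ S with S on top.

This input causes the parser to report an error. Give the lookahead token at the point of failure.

      Stack            Input                          Action
   1  $ S              if read read if num num num $  expand S -> if S
   2  $ S if           if read read if num num num $  match if
   3  $ S              read read if num num num $     expand S -> read N K
   4  $ K N read       read read if num num num $     match read
   5  $ K N            read if num num num $          expand N -> read if num
   6  $ K num if read  read if num num num $          match read
   7  $ K num if       if num num num $               match if
   8  $ K num          num num num $                  match num
   9  $ K              num num $                      expand K -> num
  10  $ num            num num $                      match num
  11  $                num $                          error: stack empty but input remains

num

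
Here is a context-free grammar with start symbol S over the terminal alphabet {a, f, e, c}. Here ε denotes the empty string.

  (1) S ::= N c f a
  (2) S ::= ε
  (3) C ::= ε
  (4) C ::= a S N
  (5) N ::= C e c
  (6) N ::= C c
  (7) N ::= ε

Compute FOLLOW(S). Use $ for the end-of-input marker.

FIRST(C) = {ε, a}
FIRST(N) = {ε, a, c, e}  (via C e c, C c)
FIRST(S) = {ε, a, c, e}  (via N c f a)
FOLLOW(S) includes $ since S is the start symbol.
FOLLOW(C): in N::=C e c, C is followed by e c with FIRST {e}; in N::=C c, C is followed by c with FIRST {c}. Thus FOLLOW(C) = {c, e}.
FOLLOW(S): in C::=a S N, S is followed by N with FIRST {ε, a, c, e}; in C::=a S N, the suffix after S is nullable, so FOLLOW(S) ⊇ FOLLOW(C) = {c, e}. Thus FOLLOW(S) = {$, a, c, e}.
FOLLOW(N): in S::=N c f a, N is followed by c f a with FIRST {c}; in C::=a S N, the suffix after N is empty, so FOLLOW(N) ⊇ FOLLOW(C) = {c, e}. Thus FOLLOW(N) = {c, e}.

{$, a, c, e}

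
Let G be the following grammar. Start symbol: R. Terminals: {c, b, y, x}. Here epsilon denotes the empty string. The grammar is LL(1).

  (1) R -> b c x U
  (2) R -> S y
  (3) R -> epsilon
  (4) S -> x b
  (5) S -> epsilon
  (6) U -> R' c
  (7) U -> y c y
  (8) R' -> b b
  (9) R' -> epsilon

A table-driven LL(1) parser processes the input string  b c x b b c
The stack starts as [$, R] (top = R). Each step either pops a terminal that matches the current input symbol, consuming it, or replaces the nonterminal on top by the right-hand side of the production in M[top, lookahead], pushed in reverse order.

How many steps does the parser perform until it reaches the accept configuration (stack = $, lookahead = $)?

9

     Stack      Input          Action
  1  $ R        b c x b b c $  expand R -> b c x U
  2  $ U x c b  b c x b b c $  match b
  3  $ U x c    c x b b c $    match c
  4  $ U x      x b b c $      match x
  5  $ U        b b c $        expand U -> R' c
  6  $ c R'     b b c $        expand R' -> b b
  7  $ c b b    b b c $        match b
  8  $ c b      b c $          match b
  9  $ c        c $            match c
Accept reached after 9 steps.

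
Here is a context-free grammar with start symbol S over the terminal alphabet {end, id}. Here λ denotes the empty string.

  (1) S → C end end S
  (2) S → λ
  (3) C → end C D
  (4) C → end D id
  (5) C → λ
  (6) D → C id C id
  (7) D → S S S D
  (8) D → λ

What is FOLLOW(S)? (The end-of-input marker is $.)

{$, end, id}

FIRST(C) = {λ, end}
FIRST(S) = {λ, end}  (via C end end S)
FIRST(D) = {λ, end, id}  (via C id C id, S S S D)
FOLLOW(S) includes $ since S is the start symbol.
FOLLOW(C): in S→C end end S, C is followed by end end S with FIRST {end}; in C→end C D, C is followed by D with FIRST {λ, end, id}; in C→end C D, the suffix after C is nullable (adds nothing new); in D→C id C id (occurrence 1), C is followed by id C id with FIRST {id}; in D→C id C id (occurrence 2), C is followed by id with FIRST {id}. Thus FOLLOW(C) = {end, id}.
FOLLOW(D): in C→end C D, the suffix after D is empty, so FOLLOW(D) ⊇ FOLLOW(C) = {end, id}; in C→end D id, D is followed by id with FIRST {id}; in D→S S S D, the suffix after D is empty (adds nothing new). Thus FOLLOW(D) = {end, id}.
FOLLOW(S): in S→C end end S, the suffix after S is empty (adds nothing new); in D→S S S D (occurrence 1), S is followed by S S D with FIRST {λ, end, id}; in D→S S S D (occurrence 1), the suffix after S is nullable, so FOLLOW(S) ⊇ FOLLOW(D) = {end, id}; in D→S S S D (occurrence 2), S is followed by S D with FIRST {λ, end, id}; in D→S S S D (occurrence 2), the suffix after S is nullable, so FOLLOW(S) ⊇ FOLLOW(D) = {end, id}; in D→S S S D (occurrence 3), S is followed by D with FIRST {λ, end, id}; in D→S S S D (occurrence 3), the suffix after S is nullable, so FOLLOW(S) ⊇ FOLLOW(D) = {end, id}. Thus FOLLOW(S) = {$, end, id}.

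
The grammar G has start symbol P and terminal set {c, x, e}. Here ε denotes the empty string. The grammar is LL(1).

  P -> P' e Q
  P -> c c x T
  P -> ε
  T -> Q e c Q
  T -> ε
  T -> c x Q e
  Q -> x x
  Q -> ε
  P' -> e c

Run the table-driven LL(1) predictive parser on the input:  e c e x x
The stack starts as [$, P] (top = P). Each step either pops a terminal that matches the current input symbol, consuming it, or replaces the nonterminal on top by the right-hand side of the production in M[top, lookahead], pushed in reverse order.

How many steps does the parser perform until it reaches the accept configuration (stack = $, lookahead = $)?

8

step 1: stack=$ P  input=e c e x x $  — expand P -> P' e Q
step 2: stack=$ Q e P'  input=e c e x x $  — expand P' -> e c
step 3: stack=$ Q e c e  input=e c e x x $  — match e
step 4: stack=$ Q e c  input=c e x x $  — match c
step 5: stack=$ Q e  input=e x x $  — match e
step 6: stack=$ Q  input=x x $  — expand Q -> x x
step 7: stack=$ x x  input=x x $  — match x
step 8: stack=$ x  input=x $  — match x
Accept reached after 8 steps.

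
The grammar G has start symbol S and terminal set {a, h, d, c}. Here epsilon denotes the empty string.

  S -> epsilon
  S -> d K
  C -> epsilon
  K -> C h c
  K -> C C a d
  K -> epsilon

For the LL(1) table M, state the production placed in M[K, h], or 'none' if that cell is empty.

FIRST(S): from S->epsilon we get {epsilon}; from S->d K we get {d}. So FIRST(S) = {epsilon, d}.
FIRST(C): from C->epsilon we get {epsilon}. So FIRST(C) = {epsilon}.
FIRST(K): from K->C h c we get {h}; from K->C C a d we get {a}; from K->epsilon we get {epsilon}. So FIRST(K) = {epsilon, a, h}.
FOLLOW(S) includes $ since S is the start symbol.
FOLLOW(S): S appears on no right-hand side. Thus FOLLOW(S) = {$}.
FOLLOW(K): in S->d K, the suffix after K is empty, so FOLLOW(K) ⊇ FOLLOW(S) = {$}. Thus FOLLOW(K) = {$}.
For K -> C h c: FIRST(C h c) = {h}, so it goes in M[K, t] for t ∈ {h}.
For K -> C C a d: FIRST(C C a d) = {a}, so it goes in M[K, t] for t ∈ {a}.
For K -> epsilon: FIRST(epsilon) = {epsilon}, so it goes in M[K, t] for t ∈ {}; since epsilon ∈ FIRST, also for every t ∈ FOLLOW(K) = {$}.

K -> C h c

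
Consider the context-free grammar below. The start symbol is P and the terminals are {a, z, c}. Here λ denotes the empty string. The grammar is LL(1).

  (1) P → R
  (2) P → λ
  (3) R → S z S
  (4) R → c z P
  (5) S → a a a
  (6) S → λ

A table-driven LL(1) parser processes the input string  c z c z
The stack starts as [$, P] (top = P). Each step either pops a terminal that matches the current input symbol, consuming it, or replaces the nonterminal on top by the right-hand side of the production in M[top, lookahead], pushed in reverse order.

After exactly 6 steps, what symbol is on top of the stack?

step 1: stack=$ P  input=c z c z $  — expand P → R
step 2: stack=$ R  input=c z c z $  — expand R → c z P
step 3: stack=$ P z c  input=c z c z $  — match c
step 4: stack=$ P z  input=z c z $  — match z
step 5: stack=$ P  input=c z $  — expand P → R
step 6: stack=$ R  input=c z $  — expand R → c z P
Stack after step 6: $ P z c (top = c).

c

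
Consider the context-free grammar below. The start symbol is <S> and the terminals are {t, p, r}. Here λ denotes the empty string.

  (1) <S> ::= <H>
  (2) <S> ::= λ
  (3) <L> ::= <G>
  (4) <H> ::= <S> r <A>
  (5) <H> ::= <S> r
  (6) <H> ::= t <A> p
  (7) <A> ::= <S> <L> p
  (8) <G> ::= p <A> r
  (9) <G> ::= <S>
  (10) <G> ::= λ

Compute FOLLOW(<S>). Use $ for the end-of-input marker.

FIRST(<S>): from <S>::=<H> we get {r, t}; from <S>::=λ we get {λ}. So FIRST(<S>) = {λ, r, t}.
FIRST(<H>): from <H>::=<S> r <A> we get {r, t}; from <H>::=<S> r we get {r, t}; from <H>::=t <A> p we get {t}. So FIRST(<H>) = {r, t}.
FIRST(<G>): from <G>::=p <A> r we get {p}; from <G>::=<S> we get {λ, r, t}; from <G>::=λ we get {λ}. So FIRST(<G>) = {λ, p, r, t}.
FIRST(<L>): from <L>::=<G> we get {λ, p, r, t}. So FIRST(<L>) = {λ, p, r, t}.
FIRST(<A>): from <A>::=<S> <L> p we get {p, r, t}. So FIRST(<A>) = {p, r, t}.
FOLLOW(<S>) includes $ since <S> is the start symbol.
FOLLOW(<L>): in <A>::=<S> <L> p, <L> is followed by p with FIRST {p}. Thus FOLLOW(<L>) = {p}.
FOLLOW(<G>): in <L>::=<G>, the suffix after <G> is empty, so FOLLOW(<G>) ⊇ FOLLOW(<L>) = {p}. Thus FOLLOW(<G>) = {p}.
FOLLOW(<S>): in <H>::=<S> r <A>, <S> is followed by r <A> with FIRST {r}; in <H>::=<S> r, <S> is followed by r with FIRST {r}; in <A>::=<S> <L> p, <S> is followed by <L> p with FIRST {p, r, t}; in <G>::=<S>, the suffix after <S> is empty, so FOLLOW(<S>) ⊇ FOLLOW(<G>) = {p}. Thus FOLLOW(<S>) = {$, p, r, t}.
FOLLOW(<H>): in <S>::=<H>, the suffix after <H> is empty, so FOLLOW(<H>) ⊇ FOLLOW(<S>) = {$, p, r, t}. Thus FOLLOW(<H>) = {$, p, r, t}.
FOLLOW(<A>): in <H>::=<S> r <A>, the suffix after <A> is empty, so FOLLOW(<A>) ⊇ FOLLOW(<H>) = {$, p, r, t}; in <H>::=t <A> p, <A> is followed by p with FIRST {p}; in <G>::=p <A> r, <A> is followed by r with FIRST {r}. Thus FOLLOW(<A>) = {$, p, r, t}.

{$, p, r, t}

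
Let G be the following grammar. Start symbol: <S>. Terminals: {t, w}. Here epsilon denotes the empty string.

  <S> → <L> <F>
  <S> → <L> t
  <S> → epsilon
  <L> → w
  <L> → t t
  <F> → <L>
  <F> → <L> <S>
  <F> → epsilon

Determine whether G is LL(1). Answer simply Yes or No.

FIRST(<S>) = {epsilon, t, w}
FIRST(<L>) = {t, w}
FIRST(<F>) = {epsilon, t, w}
FOLLOW(<S>) = {$}
FOLLOW(<L>) = {$, t, w}
FOLLOW(<F>) = {$}
Cell M[<F>, t] receives both <F> → <L> and <F> → <L> <S> — the grammar is not LL(1).

No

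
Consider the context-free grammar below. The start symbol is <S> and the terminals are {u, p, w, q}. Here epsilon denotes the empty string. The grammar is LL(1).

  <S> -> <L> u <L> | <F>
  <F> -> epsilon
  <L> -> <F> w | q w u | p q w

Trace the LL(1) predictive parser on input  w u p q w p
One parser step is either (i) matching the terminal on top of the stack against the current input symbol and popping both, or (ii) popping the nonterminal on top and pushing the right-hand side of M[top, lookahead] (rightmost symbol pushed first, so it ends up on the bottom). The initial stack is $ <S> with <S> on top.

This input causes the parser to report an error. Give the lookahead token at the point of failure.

p

step 1: stack=$ <S>  input=w u p q w p $  — expand <S> -> <L> u <L>
step 2: stack=$ <L> u <L>  input=w u p q w p $  — expand <L> -> <F> w
step 3: stack=$ <L> u w <F>  input=w u p q w p $  — expand <F> -> epsilon
step 4: stack=$ <L> u w  input=w u p q w p $  — match w
step 5: stack=$ <L> u  input=u p q w p $  — match u
step 6: stack=$ <L>  input=p q w p $  — expand <L> -> p q w
step 7: stack=$ w q p  input=p q w p $  — match p
step 8: stack=$ w q  input=q w p $  — match q
step 9: stack=$ w  input=w p $  — match w
step 10: stack=$  input=p $  — error: stack empty but input remains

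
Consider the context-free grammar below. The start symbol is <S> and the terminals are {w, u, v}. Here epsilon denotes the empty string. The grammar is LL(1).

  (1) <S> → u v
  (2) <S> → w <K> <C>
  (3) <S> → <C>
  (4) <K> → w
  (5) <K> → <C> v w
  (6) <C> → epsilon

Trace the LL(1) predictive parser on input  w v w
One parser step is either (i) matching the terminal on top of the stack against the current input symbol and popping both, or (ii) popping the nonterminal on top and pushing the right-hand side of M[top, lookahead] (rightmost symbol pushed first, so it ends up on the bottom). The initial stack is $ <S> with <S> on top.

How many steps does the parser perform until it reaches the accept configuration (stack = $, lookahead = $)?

     Stack          Input    Action
  1  $ <S>          w v w $  expand <S> → w <K> <C>
  2  $ <C> <K> w    w v w $  match w
  3  $ <C> <K>      v w $    expand <K> → <C> v w
  4  $ <C> w v <C>  v w $    expand <C> → epsilon
  5  $ <C> w v      v w $    match v
  6  $ <C> w        w $      match w
  7  $ <C>          $        expand <C> → epsilon
Accept reached after 7 steps.

7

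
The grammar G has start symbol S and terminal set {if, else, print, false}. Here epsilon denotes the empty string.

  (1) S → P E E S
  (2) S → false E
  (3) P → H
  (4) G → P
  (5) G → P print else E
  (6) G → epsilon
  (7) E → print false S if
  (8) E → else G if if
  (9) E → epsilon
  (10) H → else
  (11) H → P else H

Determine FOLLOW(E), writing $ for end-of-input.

FIRST(E) = {epsilon, else, print}
FIRST(S) = {else, false}  (via P E E S)
FIRST(P) = {else}  (via H)
FIRST(G) = {epsilon, else}  (via P, P print else E)
FIRST(H) = {else}  (via P else H)
FOLLOW(S) includes $ since S is the start symbol.
FOLLOW(S): in S→P E E S, the suffix after S is empty (adds nothing new); in E→print false S if, S is followed by if with FIRST {if}. Thus FOLLOW(S) = {$, if}.
FOLLOW(G): in E→else G if if, G is followed by if if with FIRST {if}. Thus FOLLOW(G) = {if}.
FOLLOW(P): in S→P E E S, P is followed by E E S with FIRST {else, false, print}; in G→P, the suffix after P is empty, so FOLLOW(P) ⊇ FOLLOW(G) = {if}; in G→P print else E, P is followed by print else E with FIRST {print}; in H→P else H, P is followed by else H with FIRST {else}. Thus FOLLOW(P) = {else, false, if, print}.
FOLLOW(E): in S→P E E S (occurrence 1), E is followed by E S with FIRST {else, false, print}; in S→P E E S (occurrence 2), E is followed by S with FIRST {else, false}; in S→false E, the suffix after E is empty, so FOLLOW(E) ⊇ FOLLOW(S) = {$, if}; in G→P print else E, the suffix after E is empty, so FOLLOW(E) ⊇ FOLLOW(G) = {if}. Thus FOLLOW(E) = {$, else, false, if, print}.
FOLLOW(H): in P→H, the suffix after H is empty, so FOLLOW(H) ⊇ FOLLOW(P) = {else, false, if, print}; in H→P else H, the suffix after H is empty (adds nothing new). Thus FOLLOW(H) = {else, false, if, print}.

{$, else, false, if, print}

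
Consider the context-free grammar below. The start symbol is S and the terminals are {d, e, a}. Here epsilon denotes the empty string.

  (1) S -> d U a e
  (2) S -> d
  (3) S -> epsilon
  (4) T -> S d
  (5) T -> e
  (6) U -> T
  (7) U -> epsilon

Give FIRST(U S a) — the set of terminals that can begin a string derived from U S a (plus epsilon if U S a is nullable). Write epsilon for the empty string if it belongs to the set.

{a, d, e}

FIRST(S): from S->d U a e we get {d}; from S->d we get {d}; from S->epsilon we get {epsilon}. So FIRST(S) = {epsilon, d}.
FIRST(T): from T->S d we get {d}; from T->e we get {e}. So FIRST(T) = {d, e}.
FIRST(U): from U->T we get {d, e}; from U->epsilon we get {epsilon}. So FIRST(U) = {epsilon, d, e}.
FIRST(U S a): take FIRST of each symbol in turn, carrying on past any symbol whose FIRST contains epsilon; result {a, d, e}.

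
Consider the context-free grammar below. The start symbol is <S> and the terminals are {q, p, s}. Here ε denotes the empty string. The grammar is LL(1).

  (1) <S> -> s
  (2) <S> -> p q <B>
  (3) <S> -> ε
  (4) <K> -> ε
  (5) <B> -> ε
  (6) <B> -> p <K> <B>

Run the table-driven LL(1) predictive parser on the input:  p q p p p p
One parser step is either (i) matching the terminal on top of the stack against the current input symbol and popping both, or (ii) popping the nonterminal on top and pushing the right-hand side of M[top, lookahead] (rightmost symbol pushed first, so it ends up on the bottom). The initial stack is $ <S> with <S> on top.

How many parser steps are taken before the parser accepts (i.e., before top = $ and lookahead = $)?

step 1: stack=$ <S>  input=p q p p p p $  — expand <S> -> p q <B>
step 2: stack=$ <B> q p  input=p q p p p p $  — match p
step 3: stack=$ <B> q  input=q p p p p $  — match q
step 4: stack=$ <B>  input=p p p p $  — expand <B> -> p <K> <B>
step 5: stack=$ <B> <K> p  input=p p p p $  — match p
step 6: stack=$ <B> <K>  input=p p p $  — expand <K> -> ε
step 7: stack=$ <B>  input=p p p $  — expand <B> -> p <K> <B>
step 8: stack=$ <B> <K> p  input=p p p $  — match p
step 9: stack=$ <B> <K>  input=p p $  — expand <K> -> ε
step 10: stack=$ <B>  input=p p $  — expand <B> -> p <K> <B>
step 11: stack=$ <B> <K> p  input=p p $  — match p
step 12: stack=$ <B> <K>  input=p $  — expand <K> -> ε
step 13: stack=$ <B>  input=p $  — expand <B> -> p <K> <B>
step 14: stack=$ <B> <K> p  input=p $  — match p
step 15: stack=$ <B> <K>  input=$  — expand <K> -> ε
step 16: stack=$ <B>  input=$  — expand <B> -> ε
Accept reached after 16 steps.

16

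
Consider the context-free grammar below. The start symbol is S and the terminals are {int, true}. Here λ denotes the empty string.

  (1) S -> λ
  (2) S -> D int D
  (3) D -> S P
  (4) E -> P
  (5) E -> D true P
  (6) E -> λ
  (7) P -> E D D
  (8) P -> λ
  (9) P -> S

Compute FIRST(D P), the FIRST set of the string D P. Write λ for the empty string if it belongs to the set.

{λ, int, true}

FIRST(S): from S->λ we get {λ}; from S->D int D we get {int, true}. So FIRST(S) = {λ, int, true}.
FIRST(D): from D->S P we get {λ, int, true}. So FIRST(D) = {λ, int, true}.
FIRST(E): from E->P we get {λ, int, true}; from E->D true P we get {int, true}; from E->λ we get {λ}. So FIRST(E) = {λ, int, true}.
FIRST(P): from P->E D D we get {λ, int, true}; from P->λ we get {λ}; from P->S we get {λ, int, true}. So FIRST(P) = {λ, int, true}.
FIRST(D P): take FIRST of each symbol in turn, carrying on past any symbol whose FIRST contains λ; result {λ, int, true}.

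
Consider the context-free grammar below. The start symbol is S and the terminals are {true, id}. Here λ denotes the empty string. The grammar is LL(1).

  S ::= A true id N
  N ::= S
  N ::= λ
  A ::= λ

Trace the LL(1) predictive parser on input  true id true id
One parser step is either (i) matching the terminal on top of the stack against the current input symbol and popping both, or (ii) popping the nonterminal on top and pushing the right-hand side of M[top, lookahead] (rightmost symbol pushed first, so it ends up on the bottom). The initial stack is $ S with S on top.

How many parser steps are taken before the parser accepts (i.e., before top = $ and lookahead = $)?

10

      Stack          Input              Action
   1  $ S            true id true id $  expand S ::= A true id N
   2  $ N id true A  true id true id $  expand A ::= λ
   3  $ N id true    true id true id $  match true
   4  $ N id         id true id $       match id
   5  $ N            true id $          expand N ::= S
   6  $ S            true id $          expand S ::= A true id N
   7  $ N id true A  true id $          expand A ::= λ
   8  $ N id true    true id $          match true
   9  $ N id         id $               match id
  10  $ N            $                  expand N ::= λ
Accept reached after 10 steps.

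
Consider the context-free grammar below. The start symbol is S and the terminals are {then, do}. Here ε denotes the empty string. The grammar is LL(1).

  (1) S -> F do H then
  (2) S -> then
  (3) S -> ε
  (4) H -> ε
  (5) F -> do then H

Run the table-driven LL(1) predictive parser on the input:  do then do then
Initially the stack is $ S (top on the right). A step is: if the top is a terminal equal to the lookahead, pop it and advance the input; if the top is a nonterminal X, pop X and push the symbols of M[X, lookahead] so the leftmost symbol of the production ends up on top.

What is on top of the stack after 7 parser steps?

step 1: stack=$ S  input=do then do then $  — expand S -> F do H then
step 2: stack=$ then H do F  input=do then do then $  — expand F -> do then H
step 3: stack=$ then H do H then do  input=do then do then $  — match do
step 4: stack=$ then H do H then  input=then do then $  — match then
step 5: stack=$ then H do H  input=do then $  — expand H -> ε
step 6: stack=$ then H do  input=do then $  — match do
step 7: stack=$ then H  input=then $  — expand H -> ε
Stack after step 7: $ then (top = then).

then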